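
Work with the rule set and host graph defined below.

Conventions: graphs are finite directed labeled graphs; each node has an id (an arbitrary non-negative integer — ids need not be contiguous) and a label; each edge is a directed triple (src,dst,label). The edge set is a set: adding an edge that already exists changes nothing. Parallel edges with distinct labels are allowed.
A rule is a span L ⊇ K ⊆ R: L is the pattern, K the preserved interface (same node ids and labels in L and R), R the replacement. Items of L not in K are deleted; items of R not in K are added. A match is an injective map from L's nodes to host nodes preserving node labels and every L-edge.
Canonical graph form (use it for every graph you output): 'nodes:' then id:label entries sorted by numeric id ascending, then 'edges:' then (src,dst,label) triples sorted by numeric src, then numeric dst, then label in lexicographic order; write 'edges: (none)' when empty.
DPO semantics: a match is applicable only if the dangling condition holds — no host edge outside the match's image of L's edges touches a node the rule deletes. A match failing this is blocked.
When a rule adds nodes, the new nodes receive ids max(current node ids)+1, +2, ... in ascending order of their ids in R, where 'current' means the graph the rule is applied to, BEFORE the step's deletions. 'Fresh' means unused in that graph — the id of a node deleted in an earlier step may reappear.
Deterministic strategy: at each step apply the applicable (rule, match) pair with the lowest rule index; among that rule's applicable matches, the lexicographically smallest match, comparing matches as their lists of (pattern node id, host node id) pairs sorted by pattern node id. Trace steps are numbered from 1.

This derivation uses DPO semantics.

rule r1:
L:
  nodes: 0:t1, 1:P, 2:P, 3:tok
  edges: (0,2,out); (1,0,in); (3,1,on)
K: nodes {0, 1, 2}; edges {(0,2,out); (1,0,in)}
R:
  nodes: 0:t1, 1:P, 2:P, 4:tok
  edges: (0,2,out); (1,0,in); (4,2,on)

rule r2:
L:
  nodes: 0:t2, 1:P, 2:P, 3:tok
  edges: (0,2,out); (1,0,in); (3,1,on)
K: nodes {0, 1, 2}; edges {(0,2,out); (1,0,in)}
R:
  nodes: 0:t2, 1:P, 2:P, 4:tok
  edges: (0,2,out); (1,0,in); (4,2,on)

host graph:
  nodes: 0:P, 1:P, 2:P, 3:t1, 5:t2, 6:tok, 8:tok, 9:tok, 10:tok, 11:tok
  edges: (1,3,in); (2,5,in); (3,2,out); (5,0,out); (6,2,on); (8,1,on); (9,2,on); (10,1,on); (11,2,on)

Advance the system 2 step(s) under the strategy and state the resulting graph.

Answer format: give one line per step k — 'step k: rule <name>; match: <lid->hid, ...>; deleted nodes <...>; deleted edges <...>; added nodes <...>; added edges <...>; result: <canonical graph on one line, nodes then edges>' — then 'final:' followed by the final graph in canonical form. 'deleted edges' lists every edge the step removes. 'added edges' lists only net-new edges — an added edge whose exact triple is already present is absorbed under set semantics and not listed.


step 1: rule r1; match: 0->3, 1->1, 2->2, 3->8; deleted nodes 8; deleted edges (8,1,on); added nodes 12; added edges (12,2,on); result: nodes: 0:P, 1:P, 2:P, 3:t1, 5:t2, 6:tok, 9:tok, 10:tok, 11:tok, 12:tok edges: (1,3,in); (2,5,in); (3,2,out); (5,0,out); (6,2,on); (9,2,on); (10,1,on); (11,2,on); (12,2,on)
step 2: rule r1; match: 0->3, 1->1, 2->2, 3->10; deleted nodes 10; deleted edges (10,1,on); added nodes 13; added edges (13,2,on); result: nodes: 0:P, 1:P, 2:P, 3:t1, 5:t2, 6:tok, 9:tok, 11:tok, 12:tok, 13:tok edges: (1,3,in); (2,5,in); (3,2,out); (5,0,out); (6,2,on); (9,2,on); (11,2,on); (12,2,on); (13,2,on)
final:
nodes: 0:P, 1:P, 2:P, 3:t1, 5:t2, 6:tok, 9:tok, 11:tok, 12:tok, 13:tok
edges: (1,3,in); (2,5,in); (3,2,out); (5,0,out); (6,2,on); (9,2,on); (11,2,on); (12,2,on); (13,2,on)


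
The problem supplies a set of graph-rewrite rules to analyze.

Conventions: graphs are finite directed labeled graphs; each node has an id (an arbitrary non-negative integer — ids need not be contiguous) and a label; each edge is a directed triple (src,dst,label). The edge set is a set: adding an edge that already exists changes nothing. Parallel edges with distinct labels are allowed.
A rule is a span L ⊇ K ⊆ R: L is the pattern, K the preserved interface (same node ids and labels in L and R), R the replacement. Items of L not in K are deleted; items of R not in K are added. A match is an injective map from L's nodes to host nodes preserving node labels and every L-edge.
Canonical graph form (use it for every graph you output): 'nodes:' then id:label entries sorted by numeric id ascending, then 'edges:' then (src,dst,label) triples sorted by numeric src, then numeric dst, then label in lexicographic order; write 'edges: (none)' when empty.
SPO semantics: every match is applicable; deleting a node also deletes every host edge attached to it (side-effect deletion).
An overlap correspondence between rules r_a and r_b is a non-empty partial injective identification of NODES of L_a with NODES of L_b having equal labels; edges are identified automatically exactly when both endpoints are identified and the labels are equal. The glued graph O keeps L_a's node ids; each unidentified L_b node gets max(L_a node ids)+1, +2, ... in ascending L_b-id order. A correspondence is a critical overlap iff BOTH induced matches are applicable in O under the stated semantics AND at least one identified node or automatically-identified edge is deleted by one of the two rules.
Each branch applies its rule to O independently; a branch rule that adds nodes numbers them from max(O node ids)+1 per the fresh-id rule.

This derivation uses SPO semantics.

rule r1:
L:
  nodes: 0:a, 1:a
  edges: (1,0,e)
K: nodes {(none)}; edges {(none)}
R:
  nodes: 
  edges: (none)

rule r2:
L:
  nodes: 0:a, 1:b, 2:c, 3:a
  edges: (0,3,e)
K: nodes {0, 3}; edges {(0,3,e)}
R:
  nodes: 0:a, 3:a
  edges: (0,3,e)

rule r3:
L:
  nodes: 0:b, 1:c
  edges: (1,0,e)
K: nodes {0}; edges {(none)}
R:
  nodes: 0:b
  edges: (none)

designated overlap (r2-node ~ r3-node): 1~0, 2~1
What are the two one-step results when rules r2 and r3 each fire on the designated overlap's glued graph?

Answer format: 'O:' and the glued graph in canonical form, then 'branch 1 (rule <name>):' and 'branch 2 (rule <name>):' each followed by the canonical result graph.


O:
nodes: 0:a, 1:b, 2:c, 3:a
edges: (0,3,e); (2,1,e)
branch 1 (rule r2):
nodes: 0:a, 3:a
edges: (0,3,e)
branch 2 (rule r3):
nodes: 0:a, 1:b, 3:a
edges: (0,3,e)


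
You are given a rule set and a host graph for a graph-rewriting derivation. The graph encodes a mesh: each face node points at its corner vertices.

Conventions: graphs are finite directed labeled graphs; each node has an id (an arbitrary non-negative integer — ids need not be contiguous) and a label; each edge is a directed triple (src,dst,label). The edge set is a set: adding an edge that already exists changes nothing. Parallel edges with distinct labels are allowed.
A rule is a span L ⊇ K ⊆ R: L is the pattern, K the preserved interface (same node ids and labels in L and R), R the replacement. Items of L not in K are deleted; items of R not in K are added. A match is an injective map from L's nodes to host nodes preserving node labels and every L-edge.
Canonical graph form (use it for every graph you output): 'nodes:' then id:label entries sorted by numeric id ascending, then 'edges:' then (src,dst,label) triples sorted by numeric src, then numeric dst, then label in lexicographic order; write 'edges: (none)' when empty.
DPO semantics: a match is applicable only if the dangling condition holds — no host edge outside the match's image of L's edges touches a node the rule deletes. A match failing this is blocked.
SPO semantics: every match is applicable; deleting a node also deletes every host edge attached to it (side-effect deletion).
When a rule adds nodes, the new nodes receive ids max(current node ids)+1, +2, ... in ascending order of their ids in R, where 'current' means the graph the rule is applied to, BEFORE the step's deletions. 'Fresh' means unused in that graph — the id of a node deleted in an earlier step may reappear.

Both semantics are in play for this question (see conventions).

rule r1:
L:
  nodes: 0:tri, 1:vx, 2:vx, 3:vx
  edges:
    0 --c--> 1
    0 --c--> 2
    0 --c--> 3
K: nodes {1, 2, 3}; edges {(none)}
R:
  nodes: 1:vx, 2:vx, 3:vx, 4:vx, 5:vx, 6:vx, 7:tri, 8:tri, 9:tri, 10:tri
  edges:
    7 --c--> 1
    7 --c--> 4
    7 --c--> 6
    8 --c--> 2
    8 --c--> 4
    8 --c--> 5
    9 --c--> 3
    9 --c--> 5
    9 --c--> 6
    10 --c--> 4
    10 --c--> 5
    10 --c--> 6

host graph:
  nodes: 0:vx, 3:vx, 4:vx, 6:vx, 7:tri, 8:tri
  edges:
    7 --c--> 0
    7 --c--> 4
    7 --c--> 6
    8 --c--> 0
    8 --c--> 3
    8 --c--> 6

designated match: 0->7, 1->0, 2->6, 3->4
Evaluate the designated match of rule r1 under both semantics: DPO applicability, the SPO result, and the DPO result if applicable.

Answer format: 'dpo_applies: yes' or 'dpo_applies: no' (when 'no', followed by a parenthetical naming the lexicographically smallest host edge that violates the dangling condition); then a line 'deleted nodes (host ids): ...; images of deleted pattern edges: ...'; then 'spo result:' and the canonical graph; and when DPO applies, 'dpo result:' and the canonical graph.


dpo_applies: yes
deleted nodes (host ids): 7; images of deleted pattern edges: (7,0,c); (7,4,c); (7,6,c)
spo result:
nodes: 0:vx, 3:vx, 4:vx, 6:vx, 8:tri, 9:vx, 10:vx, 11:vx, 12:tri, 13:tri, 14:tri, 15:tri
edges: (8,0,c); (8,3,c); (8,6,c); (12,0,c); (12,9,c); (12,11,c); (13,6,c); (13,9,c); (13,10,c); (14,4,c); (14,10,c); (14,11,c); (15,9,c); (15,10,c); (15,11,c)
dpo result:
nodes: 0:vx, 3:vx, 4:vx, 6:vx, 8:tri, 9:vx, 10:vx, 11:vx, 12:tri, 13:tri, 14:tri, 15:tri
edges: (8,0,c); (8,3,c); (8,6,c); (12,0,c); (12,9,c); (12,11,c); (13,6,c); (13,9,c); (13,10,c); (14,4,c); (14,10,c); (14,11,c); (15,9,c); (15,10,c); (15,11,c)


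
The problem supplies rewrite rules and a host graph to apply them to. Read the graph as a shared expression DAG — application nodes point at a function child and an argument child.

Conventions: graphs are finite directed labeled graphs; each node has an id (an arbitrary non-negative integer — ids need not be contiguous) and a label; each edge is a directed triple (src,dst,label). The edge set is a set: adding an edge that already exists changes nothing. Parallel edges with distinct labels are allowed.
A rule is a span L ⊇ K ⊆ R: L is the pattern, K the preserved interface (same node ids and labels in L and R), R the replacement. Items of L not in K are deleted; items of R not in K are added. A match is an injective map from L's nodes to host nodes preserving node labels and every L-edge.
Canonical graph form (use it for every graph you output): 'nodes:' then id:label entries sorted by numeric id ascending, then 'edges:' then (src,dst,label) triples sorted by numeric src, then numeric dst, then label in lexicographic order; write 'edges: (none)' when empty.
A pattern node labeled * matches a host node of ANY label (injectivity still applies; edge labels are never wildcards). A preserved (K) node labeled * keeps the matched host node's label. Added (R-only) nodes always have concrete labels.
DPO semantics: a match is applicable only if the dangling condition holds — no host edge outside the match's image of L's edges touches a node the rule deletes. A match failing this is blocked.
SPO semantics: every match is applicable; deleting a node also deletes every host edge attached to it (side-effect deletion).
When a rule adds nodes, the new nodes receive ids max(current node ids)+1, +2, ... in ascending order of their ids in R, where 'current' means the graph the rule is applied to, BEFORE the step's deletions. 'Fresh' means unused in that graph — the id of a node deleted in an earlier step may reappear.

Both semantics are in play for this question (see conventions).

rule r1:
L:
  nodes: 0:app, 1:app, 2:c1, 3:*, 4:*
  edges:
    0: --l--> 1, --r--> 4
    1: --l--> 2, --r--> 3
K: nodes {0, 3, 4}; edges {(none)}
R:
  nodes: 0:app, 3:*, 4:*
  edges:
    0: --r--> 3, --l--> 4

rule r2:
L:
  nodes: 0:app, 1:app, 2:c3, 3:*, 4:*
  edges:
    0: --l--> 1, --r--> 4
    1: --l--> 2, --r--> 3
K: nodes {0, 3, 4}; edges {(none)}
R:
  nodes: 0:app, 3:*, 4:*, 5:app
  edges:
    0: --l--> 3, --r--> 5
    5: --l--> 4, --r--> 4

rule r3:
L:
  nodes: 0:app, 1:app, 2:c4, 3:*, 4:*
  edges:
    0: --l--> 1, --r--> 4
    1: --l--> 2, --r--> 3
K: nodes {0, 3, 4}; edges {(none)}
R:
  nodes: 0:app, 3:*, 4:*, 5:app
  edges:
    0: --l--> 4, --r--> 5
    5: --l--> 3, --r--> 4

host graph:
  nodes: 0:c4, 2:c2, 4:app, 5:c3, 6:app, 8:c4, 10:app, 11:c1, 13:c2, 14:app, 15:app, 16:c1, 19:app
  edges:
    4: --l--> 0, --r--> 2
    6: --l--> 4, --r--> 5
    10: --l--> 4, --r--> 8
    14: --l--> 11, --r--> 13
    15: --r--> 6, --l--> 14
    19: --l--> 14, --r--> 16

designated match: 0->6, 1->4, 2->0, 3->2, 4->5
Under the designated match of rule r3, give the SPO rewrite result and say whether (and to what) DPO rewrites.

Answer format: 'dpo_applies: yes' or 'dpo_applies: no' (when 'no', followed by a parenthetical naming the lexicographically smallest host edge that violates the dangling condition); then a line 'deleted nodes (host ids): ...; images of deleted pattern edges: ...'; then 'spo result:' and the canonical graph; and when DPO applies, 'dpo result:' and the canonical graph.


dpo_applies: no
(the rule deletes node 4, which keeps host edge (10,4,l) outside the match image — the dangling condition fails, DPO blocks; SPO proceeds and side-deletes such edges)
deleted nodes (host ids): 0, 4; images of deleted pattern edges: (4,0,l); (4,2,r); (6,4,l); (6,5,r)
spo result:
nodes: 2:c2, 5:c3, 6:app, 8:c4, 10:app, 11:c1, 13:c2, 14:app, 15:app, 16:c1, 19:app, 20:app
edges: (6,5,l); (6,20,r); (10,8,r); (14,11,l); (14,13,r); (15,6,r); (15,14,l); (19,14,l); (19,16,r); (20,2,l); (20,5,r)


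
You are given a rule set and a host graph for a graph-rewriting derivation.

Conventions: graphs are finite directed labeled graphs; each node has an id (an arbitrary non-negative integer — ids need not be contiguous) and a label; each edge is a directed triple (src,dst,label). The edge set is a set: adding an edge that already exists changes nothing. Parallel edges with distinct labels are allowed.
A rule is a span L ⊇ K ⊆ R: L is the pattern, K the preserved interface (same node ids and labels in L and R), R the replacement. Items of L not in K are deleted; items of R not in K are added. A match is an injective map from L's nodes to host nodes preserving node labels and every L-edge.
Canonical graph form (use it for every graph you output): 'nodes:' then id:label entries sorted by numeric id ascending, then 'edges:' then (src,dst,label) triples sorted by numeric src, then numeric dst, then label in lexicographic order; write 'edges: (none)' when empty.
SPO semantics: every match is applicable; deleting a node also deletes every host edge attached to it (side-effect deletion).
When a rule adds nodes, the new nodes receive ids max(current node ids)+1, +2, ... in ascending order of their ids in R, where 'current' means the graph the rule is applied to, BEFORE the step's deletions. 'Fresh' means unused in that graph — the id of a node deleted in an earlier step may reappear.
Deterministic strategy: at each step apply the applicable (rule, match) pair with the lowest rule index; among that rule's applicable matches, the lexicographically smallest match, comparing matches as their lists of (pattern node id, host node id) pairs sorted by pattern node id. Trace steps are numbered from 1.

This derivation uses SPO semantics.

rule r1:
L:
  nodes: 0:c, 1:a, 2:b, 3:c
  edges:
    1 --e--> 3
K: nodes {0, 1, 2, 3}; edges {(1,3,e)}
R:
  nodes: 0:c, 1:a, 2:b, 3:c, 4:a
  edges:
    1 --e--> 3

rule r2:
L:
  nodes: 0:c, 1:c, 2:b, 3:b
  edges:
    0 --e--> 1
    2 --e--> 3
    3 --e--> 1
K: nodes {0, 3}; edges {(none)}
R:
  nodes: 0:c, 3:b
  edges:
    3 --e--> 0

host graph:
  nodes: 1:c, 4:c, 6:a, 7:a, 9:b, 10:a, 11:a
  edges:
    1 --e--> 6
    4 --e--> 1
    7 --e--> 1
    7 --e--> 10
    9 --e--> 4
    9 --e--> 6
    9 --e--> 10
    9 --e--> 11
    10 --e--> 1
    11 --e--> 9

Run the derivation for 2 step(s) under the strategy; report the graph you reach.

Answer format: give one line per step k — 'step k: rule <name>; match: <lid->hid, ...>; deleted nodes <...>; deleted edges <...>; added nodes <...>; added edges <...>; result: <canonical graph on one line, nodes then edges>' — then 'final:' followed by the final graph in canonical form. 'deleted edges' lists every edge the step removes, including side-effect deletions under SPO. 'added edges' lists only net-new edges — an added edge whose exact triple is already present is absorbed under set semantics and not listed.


step 1: rule r1; match: 0->4, 1->7, 2->9, 3->1; deleted nodes (none); deleted edges (none); added nodes 12; added edges (none); result: nodes: 1:c, 4:c, 6:a, 7:a, 9:b, 10:a, 11:a, 12:a edges: (1,6,e); (4,1,e); (7,1,e); (7,10,e); (9,4,e); (9,6,e); (9,10,e); (9,11,e); (10,1,e); (11,9,e)
step 2: rule r1; match: 0->4, 1->7, 2->9, 3->1; deleted nodes (none); deleted edges (none); added nodes 13; added edges (none); result: nodes: 1:c, 4:c, 6:a, 7:a, 9:b, 10:a, 11:a, 12:a, 13:a edges: (1,6,e); (4,1,e); (7,1,e); (7,10,e); (9,4,e); (9,6,e); (9,10,e); (9,11,e); (10,1,e); (11,9,e)
final:
nodes: 1:c, 4:c, 6:a, 7:a, 9:b, 10:a, 11:a, 12:a, 13:a
edges: (1,6,e); (4,1,e); (7,1,e); (7,10,e); (9,4,e); (9,6,e); (9,10,e); (9,11,e); (10,1,e); (11,9,e)


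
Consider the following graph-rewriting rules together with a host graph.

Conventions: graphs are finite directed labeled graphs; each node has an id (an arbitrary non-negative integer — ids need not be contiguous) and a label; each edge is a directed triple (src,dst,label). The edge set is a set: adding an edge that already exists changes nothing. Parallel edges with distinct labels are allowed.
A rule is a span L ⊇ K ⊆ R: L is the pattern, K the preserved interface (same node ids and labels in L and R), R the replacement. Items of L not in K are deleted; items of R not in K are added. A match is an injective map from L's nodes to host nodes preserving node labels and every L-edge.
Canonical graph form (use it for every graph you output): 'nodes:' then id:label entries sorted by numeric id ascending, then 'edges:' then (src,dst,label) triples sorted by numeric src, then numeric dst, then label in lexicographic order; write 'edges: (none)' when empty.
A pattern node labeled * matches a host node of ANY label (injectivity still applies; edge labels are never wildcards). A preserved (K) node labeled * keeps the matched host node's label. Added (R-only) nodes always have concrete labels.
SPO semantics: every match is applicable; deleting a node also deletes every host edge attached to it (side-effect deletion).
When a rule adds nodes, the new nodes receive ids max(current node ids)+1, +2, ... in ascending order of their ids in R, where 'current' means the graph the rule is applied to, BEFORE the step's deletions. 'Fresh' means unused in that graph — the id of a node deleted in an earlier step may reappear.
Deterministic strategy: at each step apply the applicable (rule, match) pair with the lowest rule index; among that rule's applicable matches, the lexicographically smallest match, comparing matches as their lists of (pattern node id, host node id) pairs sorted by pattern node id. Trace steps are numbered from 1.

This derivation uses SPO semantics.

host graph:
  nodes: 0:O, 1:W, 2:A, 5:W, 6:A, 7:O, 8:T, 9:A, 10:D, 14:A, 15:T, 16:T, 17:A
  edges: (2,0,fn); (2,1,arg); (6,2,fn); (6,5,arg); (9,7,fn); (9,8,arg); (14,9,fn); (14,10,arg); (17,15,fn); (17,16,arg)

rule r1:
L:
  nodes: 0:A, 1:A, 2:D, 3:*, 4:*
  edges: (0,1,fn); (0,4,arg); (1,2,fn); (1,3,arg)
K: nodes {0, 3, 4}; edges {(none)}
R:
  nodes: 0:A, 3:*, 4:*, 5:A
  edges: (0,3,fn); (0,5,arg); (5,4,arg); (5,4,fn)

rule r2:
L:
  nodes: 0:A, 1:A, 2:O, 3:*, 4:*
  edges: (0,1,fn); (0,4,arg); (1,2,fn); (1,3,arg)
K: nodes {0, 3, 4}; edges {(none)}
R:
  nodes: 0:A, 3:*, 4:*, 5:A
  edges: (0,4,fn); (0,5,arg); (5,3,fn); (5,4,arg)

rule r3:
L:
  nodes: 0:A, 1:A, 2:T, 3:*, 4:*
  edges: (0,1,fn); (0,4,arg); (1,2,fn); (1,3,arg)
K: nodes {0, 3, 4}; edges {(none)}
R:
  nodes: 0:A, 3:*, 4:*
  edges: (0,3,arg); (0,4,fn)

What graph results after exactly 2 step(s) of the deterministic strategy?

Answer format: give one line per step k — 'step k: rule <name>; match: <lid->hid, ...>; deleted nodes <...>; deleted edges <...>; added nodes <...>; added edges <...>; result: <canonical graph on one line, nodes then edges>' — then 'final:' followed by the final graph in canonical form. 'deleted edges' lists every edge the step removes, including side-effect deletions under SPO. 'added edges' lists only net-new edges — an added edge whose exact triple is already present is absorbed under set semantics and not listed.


step 1: rule r2; match: 0->6, 1->2, 2->0, 3->1, 4->5; deleted nodes 0, 2; deleted edges (2,0,fn); (2,1,arg); (6,2,fn); (6,5,arg); added nodes 18; added edges (6,5,fn); (6,18,arg); (18,1,fn); (18,5,arg); result: nodes: 1:W, 5:W, 6:A, 7:O, 8:T, 9:A, 10:D, 14:A, 15:T, 16:T, 17:A, 18:A edges: (6,5,fn); (6,18,arg); (9,7,fn); (9,8,arg); (14,9,fn); (14,10,arg); (17,15,fn); (17,16,arg); (18,1,fn); (18,5,arg)
step 2: rule r2; match: 0->14, 1->9, 2->7, 3->8, 4->10; deleted nodes 7, 9; deleted edges (9,7,fn); (9,8,arg); (14,9,fn); (14,10,arg); added nodes 19; added edges (14,10,fn); (14,19,arg); (19,8,fn); (19,10,arg); result: nodes: 1:W, 5:W, 6:A, 8:T, 10:D, 14:A, 15:T, 16:T, 17:A, 18:A, 19:A edges: (6,5,fn); (6,18,arg); (14,10,fn); (14,19,arg); (17,15,fn); (17,16,arg); (18,1,fn); (18,5,arg); (19,8,fn); (19,10,arg)
final:
nodes: 1:W, 5:W, 6:A, 8:T, 10:D, 14:A, 15:T, 16:T, 17:A, 18:A, 19:A
edges: (6,5,fn); (6,18,arg); (14,10,fn); (14,19,arg); (17,15,fn); (17,16,arg); (18,1,fn); (18,5,arg); (19,8,fn); (19,10,arg)


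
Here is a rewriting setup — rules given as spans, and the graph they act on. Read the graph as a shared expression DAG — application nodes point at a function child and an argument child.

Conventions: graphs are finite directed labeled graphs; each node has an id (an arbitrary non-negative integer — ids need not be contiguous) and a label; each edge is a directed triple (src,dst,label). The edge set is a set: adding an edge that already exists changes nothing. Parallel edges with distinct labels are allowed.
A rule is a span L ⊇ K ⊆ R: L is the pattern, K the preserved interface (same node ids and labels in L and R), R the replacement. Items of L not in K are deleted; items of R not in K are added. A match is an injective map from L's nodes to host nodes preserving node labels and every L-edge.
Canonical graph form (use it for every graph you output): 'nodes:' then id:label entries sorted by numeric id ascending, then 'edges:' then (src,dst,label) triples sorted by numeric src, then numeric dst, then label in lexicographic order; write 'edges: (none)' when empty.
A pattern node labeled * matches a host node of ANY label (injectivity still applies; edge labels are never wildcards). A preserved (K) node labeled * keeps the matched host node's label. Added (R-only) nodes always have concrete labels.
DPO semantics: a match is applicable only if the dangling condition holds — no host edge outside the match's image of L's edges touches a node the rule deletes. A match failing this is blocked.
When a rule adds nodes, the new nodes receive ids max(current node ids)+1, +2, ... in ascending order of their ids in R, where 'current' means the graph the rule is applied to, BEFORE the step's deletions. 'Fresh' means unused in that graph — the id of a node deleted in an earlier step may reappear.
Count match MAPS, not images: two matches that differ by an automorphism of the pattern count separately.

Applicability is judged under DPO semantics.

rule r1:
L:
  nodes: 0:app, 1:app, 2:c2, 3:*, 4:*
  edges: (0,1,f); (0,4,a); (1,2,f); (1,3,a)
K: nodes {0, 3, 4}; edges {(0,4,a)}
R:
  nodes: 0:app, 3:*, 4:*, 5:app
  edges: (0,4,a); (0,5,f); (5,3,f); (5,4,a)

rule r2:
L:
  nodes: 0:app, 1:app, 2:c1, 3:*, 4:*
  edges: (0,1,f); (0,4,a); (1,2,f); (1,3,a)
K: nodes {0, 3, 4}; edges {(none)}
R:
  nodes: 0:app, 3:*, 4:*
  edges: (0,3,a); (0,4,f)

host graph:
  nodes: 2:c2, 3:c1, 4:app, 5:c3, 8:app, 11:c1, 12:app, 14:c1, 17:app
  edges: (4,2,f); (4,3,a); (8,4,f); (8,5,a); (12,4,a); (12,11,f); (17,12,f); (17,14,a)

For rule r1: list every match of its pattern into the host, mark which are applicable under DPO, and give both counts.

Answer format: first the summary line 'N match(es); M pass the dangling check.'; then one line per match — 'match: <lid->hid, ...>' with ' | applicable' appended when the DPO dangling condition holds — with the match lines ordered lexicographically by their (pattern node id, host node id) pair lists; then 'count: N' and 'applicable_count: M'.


1 match(es); 0 pass the dangling check.
match: 0->8, 1->4, 2->2, 3->3, 4->5
count: 1
applicable_count: 0


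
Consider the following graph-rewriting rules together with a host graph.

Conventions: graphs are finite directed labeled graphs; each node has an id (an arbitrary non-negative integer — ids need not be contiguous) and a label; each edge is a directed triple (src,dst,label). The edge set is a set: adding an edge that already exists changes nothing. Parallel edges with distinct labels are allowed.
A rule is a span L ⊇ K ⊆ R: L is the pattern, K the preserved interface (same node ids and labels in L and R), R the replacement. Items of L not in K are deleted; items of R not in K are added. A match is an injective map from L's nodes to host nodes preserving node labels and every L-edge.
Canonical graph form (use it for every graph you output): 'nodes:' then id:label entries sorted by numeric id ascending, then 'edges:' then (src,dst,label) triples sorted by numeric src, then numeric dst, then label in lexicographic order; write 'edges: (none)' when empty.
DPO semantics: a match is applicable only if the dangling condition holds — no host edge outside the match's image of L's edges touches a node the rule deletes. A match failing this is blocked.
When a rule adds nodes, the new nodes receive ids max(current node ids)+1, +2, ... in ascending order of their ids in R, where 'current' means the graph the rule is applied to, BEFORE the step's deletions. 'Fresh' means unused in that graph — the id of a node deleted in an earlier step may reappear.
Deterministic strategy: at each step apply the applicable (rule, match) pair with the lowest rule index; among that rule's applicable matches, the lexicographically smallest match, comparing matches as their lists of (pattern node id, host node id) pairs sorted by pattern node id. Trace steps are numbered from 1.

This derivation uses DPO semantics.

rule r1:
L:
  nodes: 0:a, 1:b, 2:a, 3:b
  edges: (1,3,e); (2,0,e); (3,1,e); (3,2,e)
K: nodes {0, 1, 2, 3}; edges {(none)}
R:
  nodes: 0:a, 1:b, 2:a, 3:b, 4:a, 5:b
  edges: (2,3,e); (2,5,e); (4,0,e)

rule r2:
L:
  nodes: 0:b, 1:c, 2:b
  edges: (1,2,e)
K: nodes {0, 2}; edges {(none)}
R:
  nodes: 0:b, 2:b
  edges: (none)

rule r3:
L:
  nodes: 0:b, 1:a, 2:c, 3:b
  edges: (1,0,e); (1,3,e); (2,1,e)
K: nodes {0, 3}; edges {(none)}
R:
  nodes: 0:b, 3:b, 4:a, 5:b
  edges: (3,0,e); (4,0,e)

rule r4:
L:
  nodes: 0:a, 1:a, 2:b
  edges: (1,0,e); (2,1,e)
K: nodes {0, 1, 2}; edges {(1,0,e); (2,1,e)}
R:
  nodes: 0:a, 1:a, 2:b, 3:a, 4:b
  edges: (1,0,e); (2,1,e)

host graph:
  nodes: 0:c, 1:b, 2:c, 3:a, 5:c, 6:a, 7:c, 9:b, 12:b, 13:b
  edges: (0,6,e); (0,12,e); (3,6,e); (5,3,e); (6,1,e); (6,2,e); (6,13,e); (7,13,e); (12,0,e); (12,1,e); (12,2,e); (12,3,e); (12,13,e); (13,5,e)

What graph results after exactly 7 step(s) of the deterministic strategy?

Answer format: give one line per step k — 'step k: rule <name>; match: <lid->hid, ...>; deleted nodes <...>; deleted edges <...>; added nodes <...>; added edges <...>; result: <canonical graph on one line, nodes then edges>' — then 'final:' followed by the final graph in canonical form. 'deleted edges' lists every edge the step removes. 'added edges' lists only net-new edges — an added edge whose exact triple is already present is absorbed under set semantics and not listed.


step 1: rule r2; match: 0->1, 1->7, 2->13; deleted nodes 7; deleted edges (7,13,e); added nodes (none); added edges (none); result: nodes: 0:c, 1:b, 2:c, 3:a, 5:c, 6:a, 9:b, 12:b, 13:b edges: (0,6,e); (0,12,e); (3,6,e); (5,3,e); (6,1,e); (6,2,e); (6,13,e); (12,0,e); (12,1,e); (12,2,e); (12,3,e); (12,13,e); (13,5,e)
step 2: rule r4; match: 0->6, 1->3, 2->12; deleted nodes (none); deleted edges (none); added nodes 14, 15; added edges (none); result: nodes: 0:c, 1:b, 2:c, 3:a, 5:c, 6:a, 9:b, 12:b, 13:b, 14:a, 15:b edges: (0,6,e); (0,12,e); (3,6,e); (5,3,e); (6,1,e); (6,2,e); (6,13,e); (12,0,e); (12,1,e); (12,2,e); (12,3,e); (12,13,e); (13,5,e)
step 3: rule r4; match: 0->6, 1->3, 2->12; deleted nodes (none); deleted edges (none); added nodes 16, 17; added edges (none); result: nodes: 0:c, 1:b, 2:c, 3:a, 5:c, 6:a, 9:b, 12:b, 13:b, 14:a, 15:b, 16:a, 17:b edges: (0,6,e); (0,12,e); (3,6,e); (5,3,e); (6,1,e); (6,2,e); (6,13,e); (12,0,e); (12,1,e); (12,2,e); (12,3,e); (12,13,e); (13,5,e)
step 4: rule r4; match: 0->6, 1->3, 2->12; deleted nodes (none); deleted edges (none); added nodes 18, 19; added edges (none); result: nodes: 0:c, 1:b, 2:c, 3:a, 5:c, 6:a, 9:b, 12:b, 13:b, 14:a, 15:b, 16:a, 17:b, 18:a, 19:b edges: (0,6,e); (0,12,e); (3,6,e); (5,3,e); (6,1,e); (6,2,e); (6,13,e); (12,0,e); (12,1,e); (12,2,e); (12,3,e); (12,13,e); (13,5,e)
step 5: rule r4; match: 0->6, 1->3, 2->12; deleted nodes (none); deleted edges (none); added nodes 20, 21; added edges (none); result: nodes: 0:c, 1:b, 2:c, 3:a, 5:c, 6:a, 9:b, 12:b, 13:b, 14:a, 15:b, 16:a, 17:b, 18:a, 19:b, 20:a, 21:b edges: (0,6,e); (0,12,e); (3,6,e); (5,3,e); (6,1,e); (6,2,e); (6,13,e); (12,0,e); (12,1,e); (12,2,e); (12,3,e); (12,13,e); (13,5,e)
step 6: rule r4; match: 0->6, 1->3, 2->12; deleted nodes (none); deleted edges (none); added nodes 22, 23; added edges (none); result: nodes: 0:c, 1:b, 2:c, 3:a, 5:c, 6:a, 9:b, 12:b, 13:b, 14:a, 15:b, 16:a, 17:b, 18:a, 19:b, 20:a, 21:b, 22:a, 23:b edges: (0,6,e); (0,12,e); (3,6,e); (5,3,e); (6,1,e); (6,2,e); (6,13,e); (12,0,e); (12,1,e); (12,2,e); (12,3,e); (12,13,e); (13,5,e)
step 7: rule r4; match: 0->6, 1->3, 2->12; deleted nodes (none); deleted edges (none); added nodes 24, 25; added edges (none); result: nodes: 0:c, 1:b, 2:c, 3:a, 5:c, 6:a, 9:b, 12:b, 13:b, 14:a, 15:b, 16:a, 17:b, 18:a, 19:b, 20:a, 21:b, 22:a, 23:b, 24:a, 25:b edges: (0,6,e); (0,12,e); (3,6,e); (5,3,e); (6,1,e); (6,2,e); (6,13,e); (12,0,e); (12,1,e); (12,2,e); (12,3,e); (12,13,e); (13,5,e)
final:
nodes: 0:c, 1:b, 2:c, 3:a, 5:c, 6:a, 9:b, 12:b, 13:b, 14:a, 15:b, 16:a, 17:b, 18:a, 19:b, 20:a, 21:b, 22:a, 23:b, 24:a, 25:b
edges: (0,6,e); (0,12,e); (3,6,e); (5,3,e); (6,1,e); (6,2,e); (6,13,e); (12,0,e); (12,1,e); (12,2,e); (12,3,e); (12,13,e); (13,5,e)


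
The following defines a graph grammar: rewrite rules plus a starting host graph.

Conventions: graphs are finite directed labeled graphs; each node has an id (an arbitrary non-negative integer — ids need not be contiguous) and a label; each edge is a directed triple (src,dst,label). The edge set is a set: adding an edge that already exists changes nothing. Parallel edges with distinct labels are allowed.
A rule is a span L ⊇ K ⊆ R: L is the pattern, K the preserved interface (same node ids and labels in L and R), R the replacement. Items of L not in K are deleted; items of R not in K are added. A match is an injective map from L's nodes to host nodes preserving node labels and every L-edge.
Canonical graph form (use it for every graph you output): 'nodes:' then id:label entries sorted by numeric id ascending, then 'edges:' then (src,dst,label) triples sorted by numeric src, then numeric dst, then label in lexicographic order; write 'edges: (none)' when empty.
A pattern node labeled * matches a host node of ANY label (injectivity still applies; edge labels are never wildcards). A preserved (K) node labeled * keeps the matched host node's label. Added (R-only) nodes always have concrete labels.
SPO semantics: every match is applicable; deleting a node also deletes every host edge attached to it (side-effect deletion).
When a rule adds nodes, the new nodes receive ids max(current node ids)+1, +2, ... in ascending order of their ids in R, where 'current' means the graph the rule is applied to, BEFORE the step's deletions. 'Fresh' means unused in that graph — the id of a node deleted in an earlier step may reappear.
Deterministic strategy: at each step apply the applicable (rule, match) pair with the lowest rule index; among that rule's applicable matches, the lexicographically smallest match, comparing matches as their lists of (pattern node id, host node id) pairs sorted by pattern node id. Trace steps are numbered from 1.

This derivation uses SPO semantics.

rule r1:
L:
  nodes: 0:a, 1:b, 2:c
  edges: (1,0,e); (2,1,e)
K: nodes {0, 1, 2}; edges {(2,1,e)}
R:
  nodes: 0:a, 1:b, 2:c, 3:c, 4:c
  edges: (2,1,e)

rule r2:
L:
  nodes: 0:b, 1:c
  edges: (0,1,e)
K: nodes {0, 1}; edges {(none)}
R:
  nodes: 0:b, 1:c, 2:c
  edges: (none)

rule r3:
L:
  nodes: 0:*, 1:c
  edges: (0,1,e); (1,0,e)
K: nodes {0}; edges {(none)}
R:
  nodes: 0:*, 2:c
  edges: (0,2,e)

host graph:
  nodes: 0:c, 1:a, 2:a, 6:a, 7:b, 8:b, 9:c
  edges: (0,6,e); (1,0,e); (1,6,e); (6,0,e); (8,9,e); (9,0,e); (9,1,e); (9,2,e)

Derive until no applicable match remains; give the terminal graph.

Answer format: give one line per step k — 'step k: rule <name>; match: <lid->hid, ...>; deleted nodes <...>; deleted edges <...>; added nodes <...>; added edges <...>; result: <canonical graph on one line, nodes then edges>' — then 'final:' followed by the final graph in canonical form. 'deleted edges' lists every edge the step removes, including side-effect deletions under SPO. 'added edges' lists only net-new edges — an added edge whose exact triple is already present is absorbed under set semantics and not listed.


step 1: rule r2; match: 0->8, 1->9; deleted nodes (none); deleted edges (8,9,e); added nodes 10; added edges (none); result: nodes: 0:c, 1:a, 2:a, 6:a, 7:b, 8:b, 9:c, 10:c edges: (0,6,e); (1,0,e); (1,6,e); (6,0,e); (9,0,e); (9,1,e); (9,2,e)
step 2: rule r3; match: 0->6, 1->0; deleted nodes 0; deleted edges (0,6,e); (1,0,e); (6,0,e); (9,0,e); added nodes 11; added edges (6,11,e); result: nodes: 1:a, 2:a, 6:a, 7:b, 8:b, 9:c, 10:c, 11:c edges: (1,6,e); (6,11,e); (9,1,e); (9,2,e)
final:
nodes: 1:a, 2:a, 6:a, 7:b, 8:b, 9:c, 10:c, 11:c
edges: (1,6,e); (6,11,e); (9,1,e); (9,2,e)


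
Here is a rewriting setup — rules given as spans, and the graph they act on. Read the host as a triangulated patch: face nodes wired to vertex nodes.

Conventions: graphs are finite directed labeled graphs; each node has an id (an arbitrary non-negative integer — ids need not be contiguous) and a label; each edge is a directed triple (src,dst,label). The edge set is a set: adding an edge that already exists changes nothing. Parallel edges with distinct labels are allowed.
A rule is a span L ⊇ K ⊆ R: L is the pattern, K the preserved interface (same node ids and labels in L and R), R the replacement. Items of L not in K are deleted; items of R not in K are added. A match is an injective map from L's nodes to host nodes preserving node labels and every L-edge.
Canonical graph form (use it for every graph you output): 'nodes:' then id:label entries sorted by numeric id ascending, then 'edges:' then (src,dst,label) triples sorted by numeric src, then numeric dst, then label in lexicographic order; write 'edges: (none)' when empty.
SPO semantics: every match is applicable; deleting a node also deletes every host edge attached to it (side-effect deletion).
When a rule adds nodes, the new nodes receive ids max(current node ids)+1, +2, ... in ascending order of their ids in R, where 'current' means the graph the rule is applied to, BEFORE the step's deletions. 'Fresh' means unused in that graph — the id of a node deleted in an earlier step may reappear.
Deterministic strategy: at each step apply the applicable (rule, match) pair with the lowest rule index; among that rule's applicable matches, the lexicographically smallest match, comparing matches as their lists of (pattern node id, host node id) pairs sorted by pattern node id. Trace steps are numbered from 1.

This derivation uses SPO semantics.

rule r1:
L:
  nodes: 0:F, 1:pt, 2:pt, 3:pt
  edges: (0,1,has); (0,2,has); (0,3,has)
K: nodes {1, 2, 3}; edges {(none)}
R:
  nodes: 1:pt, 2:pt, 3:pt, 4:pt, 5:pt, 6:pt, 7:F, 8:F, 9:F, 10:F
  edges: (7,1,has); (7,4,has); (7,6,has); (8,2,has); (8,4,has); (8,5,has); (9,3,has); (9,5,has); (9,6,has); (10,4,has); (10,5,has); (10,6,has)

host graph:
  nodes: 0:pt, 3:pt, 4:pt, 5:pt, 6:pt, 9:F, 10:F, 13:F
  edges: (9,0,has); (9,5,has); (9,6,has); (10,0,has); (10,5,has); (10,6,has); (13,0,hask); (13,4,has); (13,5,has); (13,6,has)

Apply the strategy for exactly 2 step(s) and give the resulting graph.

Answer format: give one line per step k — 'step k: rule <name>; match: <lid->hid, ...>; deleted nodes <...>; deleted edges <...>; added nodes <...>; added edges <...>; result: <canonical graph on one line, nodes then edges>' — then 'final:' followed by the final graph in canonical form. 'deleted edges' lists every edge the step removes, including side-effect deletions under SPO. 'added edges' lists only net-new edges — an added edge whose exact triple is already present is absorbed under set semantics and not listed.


step 1: rule r1; match: 0->9, 1->0, 2->5, 3->6; deleted nodes 9; deleted edges (9,0,has); (9,5,has); (9,6,has); added nodes 14, 15, 16, 17, 18, 19, 20; added edges (17,0,has); (17,14,has); (17,16,has); (18,5,has); (18,14,has); (18,15,has); (19,6,has); (19,15,has); (19,16,has); (20,14,has); (20,15,has); (20,16,has); result: nodes: 0:pt, 3:pt, 4:pt, 5:pt, 6:pt, 10:F, 13:F, 14:pt, 15:pt, 16:pt, 17:F, 18:F, 19:F, 20:F edges: (10,0,has); (10,5,has); (10,6,has); (13,0,hask); (13,4,has); (13,5,has); (13,6,has); (17,0,has); (17,14,has); (17,16,has); (18,5,has); (18,14,has); (18,15,has); (19,6,has); (19,15,has); (19,16,has); (20,14,has); (20,15,has); (20,16,has)
step 2: rule r1; match: 0->10, 1->0, 2->5, 3->6; deleted nodes 10; deleted edges (10,0,has); (10,5,has); (10,6,has); added nodes 21, 22, 23, 24, 25, 26, 27; added edges (24,0,has); (24,21,has); (24,23,has); (25,5,has); (25,21,has); (25,22,has); (26,6,has); (26,22,has); (26,23,has); (27,21,has); (27,22,has); (27,23,has); result: nodes: 0:pt, 3:pt, 4:pt, 5:pt, 6:pt, 13:F, 14:pt, 15:pt, 16:pt, 17:F, 18:F, 19:F, 20:F, 21:pt, 22:pt, 23:pt, 24:F, 25:F, 26:F, 27:F edges: (13,0,hask); (13,4,has); (13,5,has); (13,6,has); (17,0,has); (17,14,has); (17,16,has); (18,5,has); (18,14,has); (18,15,has); (19,6,has); (19,15,has); (19,16,has); (20,14,has); (20,15,has); (20,16,has); (24,0,has); (24,21,has); (24,23,has); (25,5,has); (25,21,has); (25,22,has); (26,6,has); (26,22,has); (26,23,has); (27,21,has); (27,22,has); (27,23,has)
final:
nodes: 0:pt, 3:pt, 4:pt, 5:pt, 6:pt, 13:F, 14:pt, 15:pt, 16:pt, 17:F, 18:F, 19:F, 20:F, 21:pt, 22:pt, 23:pt, 24:F, 25:F, 26:F, 27:F
edges: (13,0,hask); (13,4,has); (13,5,has); (13,6,has); (17,0,has); (17,14,has); (17,16,has); (18,5,has); (18,14,has); (18,15,has); (19,6,has); (19,15,has); (19,16,has); (20,14,has); (20,15,has); (20,16,has); (24,0,has); (24,21,has); (24,23,has); (25,5,has); (25,21,has); (25,22,has); (26,6,has); (26,22,has); (26,23,has); (27,21,has); (27,22,has); (27,23,has)


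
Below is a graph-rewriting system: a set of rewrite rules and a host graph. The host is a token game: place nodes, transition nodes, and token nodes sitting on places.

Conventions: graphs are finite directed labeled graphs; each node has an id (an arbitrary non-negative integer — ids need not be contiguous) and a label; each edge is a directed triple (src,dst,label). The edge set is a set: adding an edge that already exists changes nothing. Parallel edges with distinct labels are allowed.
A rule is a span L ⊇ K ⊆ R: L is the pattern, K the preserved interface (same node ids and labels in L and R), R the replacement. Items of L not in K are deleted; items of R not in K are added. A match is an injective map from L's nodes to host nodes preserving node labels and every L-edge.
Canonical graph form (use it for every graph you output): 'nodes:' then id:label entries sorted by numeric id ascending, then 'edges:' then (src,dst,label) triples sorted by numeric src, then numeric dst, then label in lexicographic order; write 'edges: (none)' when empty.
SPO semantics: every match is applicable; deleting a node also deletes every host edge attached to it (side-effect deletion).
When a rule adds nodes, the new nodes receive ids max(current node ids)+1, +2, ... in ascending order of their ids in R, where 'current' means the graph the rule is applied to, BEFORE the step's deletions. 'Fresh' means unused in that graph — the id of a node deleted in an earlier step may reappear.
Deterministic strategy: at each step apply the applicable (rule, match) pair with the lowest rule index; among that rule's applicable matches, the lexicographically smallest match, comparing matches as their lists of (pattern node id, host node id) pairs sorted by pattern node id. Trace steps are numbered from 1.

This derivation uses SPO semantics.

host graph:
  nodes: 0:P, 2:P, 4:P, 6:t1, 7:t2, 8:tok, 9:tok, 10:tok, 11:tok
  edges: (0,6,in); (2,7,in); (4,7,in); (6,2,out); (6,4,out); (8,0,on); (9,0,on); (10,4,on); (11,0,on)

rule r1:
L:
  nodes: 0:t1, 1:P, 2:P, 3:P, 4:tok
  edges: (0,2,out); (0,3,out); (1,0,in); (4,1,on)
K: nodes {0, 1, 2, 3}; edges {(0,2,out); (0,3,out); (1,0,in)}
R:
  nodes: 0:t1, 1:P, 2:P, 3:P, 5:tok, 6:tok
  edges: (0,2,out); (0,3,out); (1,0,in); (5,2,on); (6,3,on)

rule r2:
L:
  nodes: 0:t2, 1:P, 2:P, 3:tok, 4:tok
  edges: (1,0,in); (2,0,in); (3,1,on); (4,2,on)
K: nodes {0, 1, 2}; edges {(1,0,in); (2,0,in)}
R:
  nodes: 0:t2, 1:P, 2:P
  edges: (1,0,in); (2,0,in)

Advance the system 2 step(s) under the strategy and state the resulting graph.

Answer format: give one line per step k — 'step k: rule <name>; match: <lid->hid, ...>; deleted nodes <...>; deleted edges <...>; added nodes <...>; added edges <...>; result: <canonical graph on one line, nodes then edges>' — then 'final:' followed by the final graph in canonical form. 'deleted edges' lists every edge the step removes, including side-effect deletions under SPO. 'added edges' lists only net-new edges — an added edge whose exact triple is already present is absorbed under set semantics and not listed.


step 1: rule r1; match: 0->6, 1->0, 2->2, 3->4, 4->8; deleted nodes 8; deleted edges (8,0,on); added nodes 12, 13; added edges (12,2,on); (13,4,on); result: nodes: 0:P, 2:P, 4:P, 6:t1, 7:t2, 9:tok, 10:tok, 11:tok, 12:tok, 13:tok edges: (0,6,in); (2,7,in); (4,7,in); (6,2,out); (6,4,out); (9,0,on); (10,4,on); (11,0,on); (12,2,on); (13,4,on)
step 2: rule r1; match: 0->6, 1->0, 2->2, 3->4, 4->9; deleted nodes 9; deleted edges (9,0,on); added nodes 14, 15; added edges (14,2,on); (15,4,on); result: nodes: 0:P, 2:P, 4:P, 6:t1, 7:t2, 10:tok, 11:tok, 12:tok, 13:tok, 14:tok, 15:tok edges: (0,6,in); (2,7,in); (4,7,in); (6,2,out); (6,4,out); (10,4,on); (11,0,on); (12,2,on); (13,4,on); (14,2,on); (15,4,on)
final:
nodes: 0:P, 2:P, 4:P, 6:t1, 7:t2, 10:tok, 11:tok, 12:tok, 13:tok, 14:tok, 15:tok
edges: (0,6,in); (2,7,in); (4,7,in); (6,2,out); (6,4,out); (10,4,on); (11,0,on); (12,2,on); (13,4,on); (14,2,on); (15,4,on)
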